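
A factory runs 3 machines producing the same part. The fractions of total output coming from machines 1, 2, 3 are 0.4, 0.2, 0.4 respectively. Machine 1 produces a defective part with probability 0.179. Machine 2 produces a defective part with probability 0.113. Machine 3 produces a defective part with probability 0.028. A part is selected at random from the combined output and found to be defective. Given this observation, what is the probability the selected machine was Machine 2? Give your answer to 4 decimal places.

Posterior probability ≈ 0.2144

Tabulate prior·likelihood by source: [1] prior 0.4, lik 0.179, product 0.07160; [2] prior 0.2, lik 0.113, product 0.02260; [3] prior 0.4, lik 0.028, product 0.01120.
Normalizing constant = 0.10540; the posterior for Machine 2 is its product over the sum, 0.02260/0.10540 = 0.2144.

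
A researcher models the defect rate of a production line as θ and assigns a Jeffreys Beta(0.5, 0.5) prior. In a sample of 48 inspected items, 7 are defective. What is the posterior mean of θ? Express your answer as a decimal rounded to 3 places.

Observing 7 successes and 41 failures updates Beta(0.5, 0.5) by adding the success and failure counts to the two shape parameters: α = 0.5+7 = 7.5, β = 0.5+41 = 41.5.
Posterior mean = α/(α+β) = 7.5/49 = 0.153.

Posterior mean ≈ 0.153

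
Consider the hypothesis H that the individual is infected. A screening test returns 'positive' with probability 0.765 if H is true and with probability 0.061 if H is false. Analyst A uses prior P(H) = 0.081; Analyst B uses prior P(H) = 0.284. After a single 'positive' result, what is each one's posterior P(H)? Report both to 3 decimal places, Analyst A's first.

Analyst A: 0.525; Analyst B: 0.833

P('+'|H) = 0.765, P('+'|¬H) = 0.061.
Analyst A: numerator 0.765·0.081 = 0.061965; evidence = 0.061965+0.061·0.919 = 0.11802; posterior = 0.525.
Analyst B: numerator 0.765·0.284 = 0.21726; evidence = 0.21726+0.061·0.716 = 0.26094; posterior = 0.833.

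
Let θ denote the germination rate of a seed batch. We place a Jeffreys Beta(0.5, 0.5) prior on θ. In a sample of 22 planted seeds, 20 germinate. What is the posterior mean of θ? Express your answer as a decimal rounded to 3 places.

The binomial likelihood is conjugate to the Beta prior: with 20 successes and 2 failures, the posterior is Beta(0.5+20, 0.5+2) = Beta(20.5, 2.5).
Posterior mean = α/(α+β) = 20.5/23 = 0.891.

Posterior mean ≈ 0.891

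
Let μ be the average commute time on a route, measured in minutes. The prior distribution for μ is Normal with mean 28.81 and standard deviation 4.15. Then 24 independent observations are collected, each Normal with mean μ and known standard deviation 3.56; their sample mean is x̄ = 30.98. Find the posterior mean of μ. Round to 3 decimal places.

Posterior mean ≈ 30.915

Prior precision 1/τ₀² = 1/4.15² = 0.0580636; data precision n/σ² = 24/3.56² = 1.89370.
Posterior precision = 0.0580636 + 1.89370 = 1.95176.
Posterior mean = (0.0580636·28.81 + 1.89370·30.98) / 1.95176 = 30.915.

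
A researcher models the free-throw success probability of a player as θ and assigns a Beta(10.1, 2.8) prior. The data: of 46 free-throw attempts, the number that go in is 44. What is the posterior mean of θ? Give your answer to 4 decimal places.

Observing 44 successes and 2 failures updates Beta(10.1, 2.8) by adding the success and failure counts to the two shape parameters: α = 10.1+44 = 54.1, β = 2.8+2 = 4.8.
E[θ | data] = 54.1/(54.1+4.8) = 0.9185.

Posterior mean ≈ 0.9185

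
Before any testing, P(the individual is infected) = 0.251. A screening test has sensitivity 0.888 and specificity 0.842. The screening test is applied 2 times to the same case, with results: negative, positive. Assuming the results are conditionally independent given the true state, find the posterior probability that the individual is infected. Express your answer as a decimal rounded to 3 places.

Posterior P(H) ≈ 0.200

Let H be the event that the individual is infected; start with P(H) = 0.251. P('positive'|H) = 0.888, P('positive'|¬H) = 0.158.
Update on result 1 ('negative'): P(H) ← 0.112·0.2510 / (0.112·0.2510 + 0.842·0.7490) = 0.028112/0.65877 = 0.0427.
Update on result 2 ('positive'): P(H) ← 0.888·0.0427 / (0.888·0.0427 + 0.158·0.9573) = 0.037894/0.18915 = 0.2003.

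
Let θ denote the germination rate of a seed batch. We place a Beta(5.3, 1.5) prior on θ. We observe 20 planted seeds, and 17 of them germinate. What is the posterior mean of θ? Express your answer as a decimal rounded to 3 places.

Posterior mean ≈ 0.832

Observing 17 successes and 3 failures updates Beta(5.3, 1.5) by adding the success and failure counts to the two shape parameters: α = 5.3+17 = 22.3, β = 1.5+3 = 4.5.
E[θ | data] = 22.3/(22.3+4.5) = 0.832.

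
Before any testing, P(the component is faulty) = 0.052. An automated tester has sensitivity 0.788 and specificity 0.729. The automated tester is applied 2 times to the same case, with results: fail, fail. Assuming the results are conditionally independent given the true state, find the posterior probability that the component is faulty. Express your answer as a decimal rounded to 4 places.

Posterior P(H) ≈ 0.3168

Let H be the event that the component is faulty; start with P(H) = 0.052. P('fail'|H) = 0.788, P('fail'|¬H) = 0.271.
Update on result 1 ('fail'): P(H) ← 0.788·0.0520 / (0.788·0.0520 + 0.271·0.9480) = 0.040976/0.29788 = 0.1376.
Update on result 2 ('fail'): P(H) ← 0.788·0.1376 / (0.788·0.1376 + 0.271·0.8624) = 0.10839/0.34212 = 0.3168.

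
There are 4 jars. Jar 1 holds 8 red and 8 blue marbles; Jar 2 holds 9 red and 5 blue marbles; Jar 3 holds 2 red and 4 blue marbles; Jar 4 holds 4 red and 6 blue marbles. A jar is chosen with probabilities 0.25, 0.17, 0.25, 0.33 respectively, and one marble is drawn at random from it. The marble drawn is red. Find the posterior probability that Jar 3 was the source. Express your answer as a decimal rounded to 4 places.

P(red|Jar 1) = 0.5; P(red|Jar 2) = 0.6429; P(red|Jar 3) = 0.3333; P(red|Jar 4) = 0.4.
Prior × likelihood for each source: 0.25·0.5=0.1250, 0.17·0.6429=0.1093, 0.25·0.3333=0.08333, 0.33·0.4=0.1320. Summing gives P(red) = 0.44962.
P(Jar 3 | red) = 0.08333 / 0.44962 = 0.1853.

Posterior probability ≈ 0.1853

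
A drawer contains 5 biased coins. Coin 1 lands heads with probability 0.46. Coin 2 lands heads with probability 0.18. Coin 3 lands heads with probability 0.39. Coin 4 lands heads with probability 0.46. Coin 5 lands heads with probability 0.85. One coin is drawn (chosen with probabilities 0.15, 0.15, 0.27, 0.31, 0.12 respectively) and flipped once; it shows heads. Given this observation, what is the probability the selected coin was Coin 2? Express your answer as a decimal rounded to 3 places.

Tabulate prior·likelihood by source: [1] prior 0.15, lik 0.46, product 0.06900; [2] prior 0.15, lik 0.18, product 0.02700; [3] prior 0.27, lik 0.39, product 0.1053; [4] prior 0.31, lik 0.46, product 0.1426; [5] prior 0.12, lik 0.85, product 0.1020.
Normalizing constant = 0.44590; the posterior for Coin 2 is its product over the sum, 0.02700/0.44590 = 0.061.

Posterior probability ≈ 0.061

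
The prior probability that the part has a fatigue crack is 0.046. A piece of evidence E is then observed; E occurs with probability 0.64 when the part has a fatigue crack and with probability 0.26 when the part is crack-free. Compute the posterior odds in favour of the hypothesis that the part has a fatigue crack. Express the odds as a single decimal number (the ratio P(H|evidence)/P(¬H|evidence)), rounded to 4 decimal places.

Prior odds = 0.046/(1−0.046) = 0.048218. In log-odds, ln(0.048218) = -3.0320.
Add log likelihood ratio: ln(2.4615) = 0.90079.
Posterior log-odds = -2.1312, so posterior odds = exp(-2.1312) = 0.11869.

Posterior odds ≈ 0.1187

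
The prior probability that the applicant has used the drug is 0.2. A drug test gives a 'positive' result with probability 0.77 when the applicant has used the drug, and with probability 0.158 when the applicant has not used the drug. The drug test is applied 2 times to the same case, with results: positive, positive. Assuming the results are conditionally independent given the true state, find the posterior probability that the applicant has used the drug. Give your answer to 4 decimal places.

Let H be the event that the applicant has used the drug; start with P(H) = 0.2. P('positive'|H) = 0.77, P('positive'|¬H) = 0.158.
Update on result 1 ('positive'): P(H) ← 0.77·0.2000 / (0.77·0.2000 + 0.158·0.8000) = 0.15400/0.28040 = 0.5492.
Update on result 2 ('positive'): P(H) ← 0.77·0.5492 / (0.77·0.5492 + 0.158·0.4508) = 0.42290/0.49412 = 0.8559.

Posterior P(H) ≈ 0.8559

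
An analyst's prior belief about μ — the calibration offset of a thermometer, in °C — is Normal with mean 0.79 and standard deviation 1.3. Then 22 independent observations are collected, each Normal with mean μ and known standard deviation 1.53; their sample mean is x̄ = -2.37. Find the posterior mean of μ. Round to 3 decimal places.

With known σ, the Normal prior is conjugate. Weight on the data is w = (n/σ²)/(n/σ² + 1/τ₀²) = 9.39809/(9.39809+0.591716) = 0.94077.
Posterior mean = w·x̄ + (1−w)·μ₀ = 0.94077·-2.37 + 0.059232·0.79 = -2.183.

Posterior mean ≈ -2.183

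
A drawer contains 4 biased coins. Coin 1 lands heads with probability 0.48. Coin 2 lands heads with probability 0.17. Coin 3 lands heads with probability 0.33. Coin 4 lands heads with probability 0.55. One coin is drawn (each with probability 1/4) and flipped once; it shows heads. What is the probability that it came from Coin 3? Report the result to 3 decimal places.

P(heads|C1) = 0.48; P(heads|C2) = 0.17; P(heads|C3) = 0.33; P(heads|C4) = 0.55.
Prior × likelihood for each source: 0.25·0.48=0.1200, 0.25·0.17=0.04250, 0.25·0.33=0.08250, 0.25·0.55=0.1375. Summing gives P(heads) = 0.38250.
P(Coin 3 | heads) = 0.08250 / 0.38250 = 0.216.

Posterior probability ≈ 0.216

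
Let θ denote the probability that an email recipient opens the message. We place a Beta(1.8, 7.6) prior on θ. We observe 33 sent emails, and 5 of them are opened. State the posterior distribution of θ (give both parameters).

Observing 5 successes and 28 failures updates Beta(1.8, 7.6) by adding the success and failure counts to the two shape parameters: α = 1.8+5 = 6.8, β = 7.6+28 = 35.6.

Posterior: Beta(6.8, 35.6)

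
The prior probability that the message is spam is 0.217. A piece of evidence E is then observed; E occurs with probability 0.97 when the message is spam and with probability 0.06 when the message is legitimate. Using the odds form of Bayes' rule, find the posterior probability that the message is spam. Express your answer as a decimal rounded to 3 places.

Prior odds = 0.217/(1−0.217) = 0.27714.
Likelihood ratio for E = 0.97/0.06 = 16.167.
Posterior odds = prior odds × LR = 4.4804.
Posterior probability = odds/(1+odds) = 4.4804/5.4804 = 0.818.

Posterior probability ≈ 0.818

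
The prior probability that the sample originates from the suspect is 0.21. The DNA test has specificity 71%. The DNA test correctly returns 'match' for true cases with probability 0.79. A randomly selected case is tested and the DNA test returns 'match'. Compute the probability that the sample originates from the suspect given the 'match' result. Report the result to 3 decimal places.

P(H | E) ≈ 0.420

Let H be the event that the sample originates from the suspect. P(H) = 0.21, so P(¬H) = 0.79. With E the 'match' result, P(E|H) = 0.79 and P(E|¬H) = 0.29.
P(E) = 0.79·0.21 + 0.29·0.79 = 0.16590 + 0.22910 = 0.39500.
By Bayes' theorem, P(H|E) = 0.16590 / 0.39500 = 0.420.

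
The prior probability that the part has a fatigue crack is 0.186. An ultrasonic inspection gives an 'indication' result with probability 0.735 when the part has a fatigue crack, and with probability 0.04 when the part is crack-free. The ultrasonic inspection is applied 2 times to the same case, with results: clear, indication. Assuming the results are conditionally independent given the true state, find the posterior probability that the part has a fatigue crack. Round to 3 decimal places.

Posterior P(H) ≈ 0.537

With H the event that the part has a fatigue crack, the joint likelihood of the observed sequence is P(data|H) = 0.265·0.735 = 0.19478 and P(data|¬H) = 0.96·0.04 = 0.038400.
Bayes: P(H|data) = 0.186·0.19478 / (0.186·0.19478 + 0.814·0.038400) = 0.036228/0.067486 = 0.5368.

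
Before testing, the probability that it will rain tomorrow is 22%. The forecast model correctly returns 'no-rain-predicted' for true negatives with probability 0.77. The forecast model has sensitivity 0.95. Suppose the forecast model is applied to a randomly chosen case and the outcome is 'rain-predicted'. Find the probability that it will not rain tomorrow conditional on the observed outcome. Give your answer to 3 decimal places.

Let H be the event that it will rain tomorrow. P(H) = 0.22, so P(¬H) = 0.78. With E the 'rain-predicted' result, P(E|H) = 0.95 and P(E|¬H) = 0.23.
P(E) = 0.95·0.22 + 0.23·0.78 = 0.20900 + 0.17940 = 0.38840.
By Bayes' theorem, P(H|E) = 0.20900 / 0.38840 = 0.538. Hence P(¬H|E) = 1 − 0.538 = 0.462.

P(¬H | E) ≈ 0.462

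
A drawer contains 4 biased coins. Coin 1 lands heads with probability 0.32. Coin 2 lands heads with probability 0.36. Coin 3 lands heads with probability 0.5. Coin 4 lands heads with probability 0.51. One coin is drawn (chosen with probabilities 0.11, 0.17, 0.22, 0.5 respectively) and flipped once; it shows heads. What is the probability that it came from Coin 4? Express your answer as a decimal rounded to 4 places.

Posterior probability ≈ 0.5527

P(heads|C1) = 0.32; P(heads|C2) = 0.36; P(heads|C3) = 0.5; P(heads|C4) = 0.51.
Prior × likelihood for each source: 0.11·0.32=0.03520, 0.17·0.36=0.06120, 0.22·0.5=0.1100, 0.5·0.51=0.2550. Summing gives P(heads) = 0.46140.
P(Coin 4 | heads) = 0.2550 / 0.46140 = 0.5527.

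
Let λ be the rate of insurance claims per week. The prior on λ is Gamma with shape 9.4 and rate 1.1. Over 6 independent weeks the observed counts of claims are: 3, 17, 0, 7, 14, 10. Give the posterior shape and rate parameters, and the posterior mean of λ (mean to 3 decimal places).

Posterior: Gamma(shape=60.4, rate=7.1); mean ≈ 8.507

The Poisson likelihood adds the total count to the shape and the number of exposure periods to the rate. Here ∑xᵢ = 51 and n = 6, so shape 9.4→60.4 and rate 1.1→7.1.
E[λ | data] = 60.4/7.1 = 8.507.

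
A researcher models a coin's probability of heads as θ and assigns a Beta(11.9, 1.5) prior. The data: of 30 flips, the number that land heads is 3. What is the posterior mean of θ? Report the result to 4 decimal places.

Posterior mean ≈ 0.3433

Observing 3 successes and 27 failures updates Beta(11.9, 1.5) by adding the success and failure counts to the two shape parameters: α = 11.9+3 = 14.9, β = 1.5+27 = 28.5.
E[θ | data] = 14.9/(14.9+28.5) = 0.3433.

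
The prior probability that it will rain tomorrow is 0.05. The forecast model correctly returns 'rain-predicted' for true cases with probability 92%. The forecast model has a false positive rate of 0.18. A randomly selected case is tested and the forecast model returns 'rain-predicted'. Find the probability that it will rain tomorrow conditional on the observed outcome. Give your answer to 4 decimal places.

Let H be the event that it will rain tomorrow. P(H) = 0.05, so P(¬H) = 0.95. With E the 'rain-predicted' result, P(E|H) = 0.92 and P(E|¬H) = 0.18.
P(E) = 0.92·0.05 + 0.18·0.95 = 0.046000 + 0.17100 = 0.21700.
By Bayes' theorem, P(H|E) = 0.046000 / 0.21700 = 0.2120.

P(H | E) ≈ 0.2120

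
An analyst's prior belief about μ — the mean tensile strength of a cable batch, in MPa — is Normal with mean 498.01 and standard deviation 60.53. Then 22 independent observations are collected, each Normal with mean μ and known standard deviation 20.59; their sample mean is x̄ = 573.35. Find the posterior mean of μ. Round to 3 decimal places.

Posterior mean ≈ 572.956

With known σ, the Normal prior is conjugate. Weight on the data is w = (n/σ²)/(n/σ² + 1/τ₀²) = 0.0518931/(0.0518931+0.00027293) = 0.99477.
Posterior mean = w·x̄ + (1−w)·μ₀ = 0.99477·573.35 + 0.0052320·498.01 = 572.956.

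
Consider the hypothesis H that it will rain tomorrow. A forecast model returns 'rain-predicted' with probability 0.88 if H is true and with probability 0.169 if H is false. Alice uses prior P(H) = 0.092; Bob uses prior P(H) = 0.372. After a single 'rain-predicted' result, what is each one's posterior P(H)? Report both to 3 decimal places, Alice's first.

Alice: 0.345; Bob: 0.755

The likelihood ratio for a 'rain-predicted' result is 0.88/0.169 = 5.2071.
Alice: prior odds 0.092/0.908 = 0.10132; posterior odds 0.52759; posterior probability 0.345.
Bob: prior odds 0.372/0.628 = 0.59236; posterior odds 3.0845; posterior probability 0.755.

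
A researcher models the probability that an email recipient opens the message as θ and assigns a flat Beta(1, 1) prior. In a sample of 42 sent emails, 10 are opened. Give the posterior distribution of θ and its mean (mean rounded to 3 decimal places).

Posterior: Beta(11, 33); mean ≈ 0.250

The binomial likelihood is conjugate to the Beta prior: with 10 successes and 32 failures, the posterior is Beta(1+10, 1+32) = Beta(11, 33).
Posterior mean = α/(α+β) = 11/44 = 0.250.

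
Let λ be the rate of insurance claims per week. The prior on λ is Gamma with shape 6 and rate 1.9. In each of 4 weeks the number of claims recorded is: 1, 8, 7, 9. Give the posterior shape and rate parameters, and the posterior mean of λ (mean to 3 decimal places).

The Poisson likelihood adds the total count to the shape and the number of exposure periods to the rate. Here ∑xᵢ = 25 and n = 4, so shape 6→31 and rate 1.9→5.9.
E[λ | data] = 31/5.9 = 5.254.

Posterior: Gamma(shape=31, rate=5.9); mean ≈ 5.254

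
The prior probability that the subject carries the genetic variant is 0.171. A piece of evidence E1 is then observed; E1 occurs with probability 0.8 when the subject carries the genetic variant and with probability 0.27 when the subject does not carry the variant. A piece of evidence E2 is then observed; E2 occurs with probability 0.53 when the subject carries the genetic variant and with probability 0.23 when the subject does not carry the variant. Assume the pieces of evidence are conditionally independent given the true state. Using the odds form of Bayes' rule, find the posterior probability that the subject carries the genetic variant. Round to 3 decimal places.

Prior odds = 0.171/(1−0.171) = 0.20627.
Likelihood ratio for E1 = 0.8/0.27 = 2.9630.
Likelihood ratio for E2 = 0.53/0.23 = 2.3043.
Posterior odds = prior odds × LR₁ × LR₂ = 1.4084.
Posterior probability = odds/(1+odds) = 1.4084/2.4084 = 0.585.

Posterior probability ≈ 0.585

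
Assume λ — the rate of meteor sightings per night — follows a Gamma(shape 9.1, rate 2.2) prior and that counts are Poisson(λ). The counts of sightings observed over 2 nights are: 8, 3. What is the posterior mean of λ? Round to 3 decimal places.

Posterior mean ≈ 4.786

The Poisson likelihood adds the total count to the shape and the number of exposure periods to the rate. Here ∑xᵢ = 11 and n = 2, so shape 9.1→20.1 and rate 2.2→4.2.
E[λ | data] = 20.1/4.2 = 4.786.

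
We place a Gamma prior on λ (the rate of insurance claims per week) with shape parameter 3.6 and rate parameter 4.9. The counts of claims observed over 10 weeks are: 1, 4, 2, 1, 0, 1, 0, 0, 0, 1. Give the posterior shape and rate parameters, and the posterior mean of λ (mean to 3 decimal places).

Total count ∑xᵢ = 10 over n = 10 weeks.
Gamma is conjugate to the Poisson likelihood: posterior is Gamma(shape = 3.6+10 = 13.6, rate = 4.9+10 = 14.9).
Posterior mean = shape/rate = 13.6/14.9 = 0.913.

Posterior: Gamma(shape=13.6, rate=14.9); mean ≈ 0.913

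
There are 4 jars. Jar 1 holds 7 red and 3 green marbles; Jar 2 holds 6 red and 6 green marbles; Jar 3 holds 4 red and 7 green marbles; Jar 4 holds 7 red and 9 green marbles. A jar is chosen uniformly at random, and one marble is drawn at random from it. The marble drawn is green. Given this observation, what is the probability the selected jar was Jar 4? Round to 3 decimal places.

Posterior probability ≈ 0.281

Tabulate prior·likelihood by source: [1] prior 0.25, lik 0.3, product 0.07500; [2] prior 0.25, lik 0.5, product 0.1250; [3] prior 0.25, lik 0.6364, product 0.1591; [4] prior 0.25, lik 0.5625, product 0.1406.
Normalizing constant = 0.49972; the posterior for Jar 4 is its product over the sum, 0.1406/0.49972 = 0.281.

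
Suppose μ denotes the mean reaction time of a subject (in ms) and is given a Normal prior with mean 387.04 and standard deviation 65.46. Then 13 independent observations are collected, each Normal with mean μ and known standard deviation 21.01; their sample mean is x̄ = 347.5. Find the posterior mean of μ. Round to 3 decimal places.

Posterior mean ≈ 347.811

Prior precision 1/τ₀² = 1/65.46² = 0.00023337; data precision n/σ² = 13/21.01² = 0.0294504.
Posterior precision = 0.00023337 + 0.0294504 = 0.0296838.
Posterior mean = (0.00023337·387.04 + 0.0294504·347.5) / 0.0296838 = 347.811.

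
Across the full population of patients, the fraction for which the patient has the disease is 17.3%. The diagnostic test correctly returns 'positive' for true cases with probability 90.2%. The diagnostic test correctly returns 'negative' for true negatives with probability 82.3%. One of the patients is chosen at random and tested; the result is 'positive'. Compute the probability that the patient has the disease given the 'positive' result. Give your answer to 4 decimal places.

P(H | E) ≈ 0.5160

Write H for 'the patient has the disease'. Prior odds H:¬H = 0.173/0.827 = 0.20919. For the 'positive' outcome, the likelihood ratio is 0.902/0.177 = 5.0960.
Posterior odds = 0.20919 × 5.0960 = 1.0660, so P(H|E) = 1.0660/(1+1.0660) = 0.5160.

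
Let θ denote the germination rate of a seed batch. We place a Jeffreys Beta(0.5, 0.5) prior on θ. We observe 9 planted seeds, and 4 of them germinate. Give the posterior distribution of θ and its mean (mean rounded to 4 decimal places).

Posterior: Beta(4.5, 5.5); mean ≈ 0.4500

The binomial likelihood is conjugate to the Beta prior: with 4 successes and 5 failures, the posterior is Beta(0.5+4, 0.5+5) = Beta(4.5, 5.5).
Posterior mean = α/(α+β) = 4.5/10 = 0.4500.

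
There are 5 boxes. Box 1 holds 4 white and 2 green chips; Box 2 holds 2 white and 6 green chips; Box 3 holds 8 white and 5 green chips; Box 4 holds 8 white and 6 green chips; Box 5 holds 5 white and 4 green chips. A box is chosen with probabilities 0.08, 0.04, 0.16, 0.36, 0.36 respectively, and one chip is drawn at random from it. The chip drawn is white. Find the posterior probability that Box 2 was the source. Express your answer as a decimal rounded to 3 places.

Posterior probability ≈ 0.018

Tabulate prior·likelihood by source: [1] prior 0.08, lik 0.6667, product 0.05333; [2] prior 0.04, lik 0.25, product 0.01000; [3] prior 0.16, lik 0.6154, product 0.09846; [4] prior 0.36, lik 0.5714, product 0.2057; [5] prior 0.36, lik 0.5556, product 0.2000.
Normalizing constant = 0.56751; the posterior for Box 2 is its product over the sum, 0.01000/0.56751 = 0.018.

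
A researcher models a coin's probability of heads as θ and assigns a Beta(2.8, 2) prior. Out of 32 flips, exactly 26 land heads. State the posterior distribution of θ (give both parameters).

The binomial likelihood is conjugate to the Beta prior: with 26 successes and 6 failures, the posterior is Beta(2.8+26, 2+6) = Beta(28.8, 8).

Posterior: Beta(28.8, 8)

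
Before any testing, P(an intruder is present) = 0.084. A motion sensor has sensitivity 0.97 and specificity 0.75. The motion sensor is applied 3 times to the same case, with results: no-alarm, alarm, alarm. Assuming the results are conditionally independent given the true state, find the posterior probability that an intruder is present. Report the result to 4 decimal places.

Posterior P(H) ≈ 0.0523

Let H be the event that an intruder is present; start with P(H) = 0.084. P('alarm'|H) = 0.97, P('alarm'|¬H) = 0.25.
Update on result 1 ('no-alarm'): P(H) ← 0.03·0.0840 / (0.03·0.0840 + 0.75·0.9160) = 0.0025200/0.68952 = 0.0037.
Update on result 2 ('alarm'): P(H) ← 0.97·0.0037 / (0.97·0.0037 + 0.25·0.9963) = 0.0035451/0.25263 = 0.0140.
Update on result 3 ('alarm'): P(H) ← 0.97·0.0140 / (0.97·0.0140 + 0.25·0.9860) = 0.013612/0.26010 = 0.0523.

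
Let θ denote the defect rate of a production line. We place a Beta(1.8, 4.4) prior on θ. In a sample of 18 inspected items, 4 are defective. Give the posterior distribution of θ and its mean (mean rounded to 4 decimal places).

Observing 4 successes and 14 failures updates Beta(1.8, 4.4) by adding the success and failure counts to the two shape parameters: α = 1.8+4 = 5.8, β = 4.4+14 = 18.4.
E[θ | data] = 5.8/(5.8+18.4) = 0.2397.

Posterior: Beta(5.8, 18.4); mean ≈ 0.2397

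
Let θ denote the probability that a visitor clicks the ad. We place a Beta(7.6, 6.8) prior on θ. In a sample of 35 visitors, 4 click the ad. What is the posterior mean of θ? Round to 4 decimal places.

The binomial likelihood is conjugate to the Beta prior: with 4 successes and 31 failures, the posterior is Beta(7.6+4, 6.8+31) = Beta(11.6, 37.8).
Posterior mean = α/(α+β) = 11.6/49.4 = 0.2348.

Posterior mean ≈ 0.2348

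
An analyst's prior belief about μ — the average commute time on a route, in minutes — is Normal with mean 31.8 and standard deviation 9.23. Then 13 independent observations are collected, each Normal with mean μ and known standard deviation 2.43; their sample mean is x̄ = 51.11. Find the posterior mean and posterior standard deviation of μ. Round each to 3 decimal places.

With known σ, the Normal prior is conjugate. Weight on the data is w = (n/σ²)/(n/σ² + 1/τ₀²) = 2.20156/(2.20156+0.0117381) = 0.99470.
Posterior mean = w·x̄ + (1−w)·μ₀ = 0.99470·51.11 + 0.0053034·31.8 = 51.008. Posterior variance = 1/(2.20156+0.0117381) = 0.451814, so SD = 0.672.

Posterior mean ≈ 51.008; posterior SD ≈ 0.672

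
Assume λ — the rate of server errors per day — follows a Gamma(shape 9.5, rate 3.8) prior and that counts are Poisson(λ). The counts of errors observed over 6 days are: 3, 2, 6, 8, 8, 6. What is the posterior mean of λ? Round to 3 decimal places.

Posterior mean ≈ 4.337

The Poisson likelihood adds the total count to the shape and the number of exposure periods to the rate. Here ∑xᵢ = 33 and n = 6, so shape 9.5→42.5 and rate 3.8→9.8.
Posterior mean = shape/rate = 42.5/9.8 = 4.337.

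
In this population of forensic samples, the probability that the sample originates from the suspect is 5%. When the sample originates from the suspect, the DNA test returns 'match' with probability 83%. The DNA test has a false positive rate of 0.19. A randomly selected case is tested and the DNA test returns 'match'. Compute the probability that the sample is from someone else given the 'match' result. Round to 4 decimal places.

P(¬H | E) ≈ 0.8131

Let H be the event that the sample originates from the suspect. P(H) = 0.05, so P(¬H) = 0.95. With E the 'match' result, P(E|H) = 0.83 and P(E|¬H) = 0.19.
P(E) = 0.83·0.05 + 0.19·0.95 = 0.041500 + 0.18050 = 0.22200.
By Bayes' theorem, P(H|E) = 0.041500 / 0.22200 = 0.1869. Hence P(¬H|E) = 1 − 0.1869 = 0.8131.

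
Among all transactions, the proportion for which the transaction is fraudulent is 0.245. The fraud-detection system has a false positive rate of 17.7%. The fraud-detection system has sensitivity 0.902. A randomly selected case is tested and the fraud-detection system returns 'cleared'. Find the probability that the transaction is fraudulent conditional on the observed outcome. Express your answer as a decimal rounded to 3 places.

P(H | E) ≈ 0.037

Write H for 'the transaction is fraudulent'. Prior odds H:¬H = 0.245/0.755 = 0.32450. For the 'cleared' outcome, the likelihood ratio is 0.098/0.823 = 0.11908.
Posterior odds = 0.32450 × 0.11908 = 0.038641, so P(H|E) = 0.038641/(1+0.038641) = 0.037.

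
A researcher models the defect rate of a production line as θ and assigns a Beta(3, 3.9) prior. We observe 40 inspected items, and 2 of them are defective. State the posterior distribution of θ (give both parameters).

The binomial likelihood is conjugate to the Beta prior: with 2 successes and 38 failures, the posterior is Beta(3+2, 3.9+38) = Beta(5, 41.9).

Posterior: Beta(5, 41.9)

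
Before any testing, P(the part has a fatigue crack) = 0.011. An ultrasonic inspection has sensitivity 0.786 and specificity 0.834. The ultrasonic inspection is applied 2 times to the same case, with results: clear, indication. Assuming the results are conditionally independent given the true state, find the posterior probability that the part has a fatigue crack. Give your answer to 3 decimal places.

Posterior P(H) ≈ 0.013

With H the event that the part has a fatigue crack, the joint likelihood of the observed sequence is P(data|H) = 0.214·0.786 = 0.16820 and P(data|¬H) = 0.834·0.166 = 0.13844.
Bayes: P(H|data) = 0.011·0.16820 / (0.011·0.16820 + 0.989·0.13844) = 0.0018502/0.13877 = 0.0133.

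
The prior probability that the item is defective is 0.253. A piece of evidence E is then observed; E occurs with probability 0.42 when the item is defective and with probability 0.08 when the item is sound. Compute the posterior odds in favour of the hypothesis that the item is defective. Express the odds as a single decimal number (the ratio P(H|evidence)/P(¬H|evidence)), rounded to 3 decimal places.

Prior odds = 0.253/(1−0.253) = 0.33869. In log-odds, ln(0.33869) = -1.0827.
Add log likelihood ratio: ln(5.2500) = 1.6582.
Posterior log-odds = 0.57555, so posterior odds = exp(0.57555) = 1.7781.

Posterior odds ≈ 1.778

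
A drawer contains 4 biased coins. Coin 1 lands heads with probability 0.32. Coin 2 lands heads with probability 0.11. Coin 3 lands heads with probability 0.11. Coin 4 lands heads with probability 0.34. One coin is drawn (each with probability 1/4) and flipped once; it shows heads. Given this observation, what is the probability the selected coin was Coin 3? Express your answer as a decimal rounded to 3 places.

Posterior probability ≈ 0.125

P(heads|C1) = 0.32; P(heads|C2) = 0.11; P(heads|C3) = 0.11; P(heads|C4) = 0.34.
Prior × likelihood for each source: 0.25·0.32=0.08000, 0.25·0.11=0.02750, 0.25·0.11=0.02750, 0.25·0.34=0.08500. Summing gives P(heads) = 0.22000.
P(Coin 3 | heads) = 0.02750 / 0.22000 = 0.125.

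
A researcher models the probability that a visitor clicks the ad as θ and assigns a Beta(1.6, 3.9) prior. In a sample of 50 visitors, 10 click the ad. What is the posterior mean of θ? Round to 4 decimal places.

Observing 10 successes and 40 failures updates Beta(1.6, 3.9) by adding the success and failure counts to the two shape parameters: α = 1.6+10 = 11.6, β = 3.9+40 = 43.9.
Posterior mean = α/(α+β) = 11.6/55.5 = 0.2090.

Posterior mean ≈ 0.2090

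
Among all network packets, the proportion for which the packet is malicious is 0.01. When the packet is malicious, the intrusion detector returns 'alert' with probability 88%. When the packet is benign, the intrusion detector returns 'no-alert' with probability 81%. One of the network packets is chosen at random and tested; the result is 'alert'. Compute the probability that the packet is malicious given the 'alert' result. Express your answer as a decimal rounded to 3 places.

Write H for 'the packet is malicious'. Prior odds H:¬H = 0.01/0.99 = 0.010101. For the 'alert' outcome, the likelihood ratio is 0.88/0.19 = 4.6316.
Posterior odds = 0.010101 × 4.6316 = 0.046784, so P(H|E) = 0.046784/(1+0.046784) = 0.045.

P(H | E) ≈ 0.045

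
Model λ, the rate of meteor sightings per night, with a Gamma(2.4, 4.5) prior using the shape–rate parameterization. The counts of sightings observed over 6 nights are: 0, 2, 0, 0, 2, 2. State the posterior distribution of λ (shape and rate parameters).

Total count ∑xᵢ = 6 over n = 6 nights.
Gamma is conjugate to the Poisson likelihood: posterior is Gamma(shape = 2.4+6 = 8.4, rate = 4.5+6 = 10.5).

Posterior: Gamma(shape=8.4, rate=10.5)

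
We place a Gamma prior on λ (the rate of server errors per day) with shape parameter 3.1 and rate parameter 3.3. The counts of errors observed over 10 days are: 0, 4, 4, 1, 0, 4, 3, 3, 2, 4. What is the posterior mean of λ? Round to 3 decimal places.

Posterior mean ≈ 2.113

Total count ∑xᵢ = 25 over n = 10 days.
Gamma is conjugate to the Poisson likelihood: posterior is Gamma(shape = 3.1+25 = 28.1, rate = 3.3+10 = 13.3).
Posterior mean = shape/rate = 28.1/13.3 = 2.113.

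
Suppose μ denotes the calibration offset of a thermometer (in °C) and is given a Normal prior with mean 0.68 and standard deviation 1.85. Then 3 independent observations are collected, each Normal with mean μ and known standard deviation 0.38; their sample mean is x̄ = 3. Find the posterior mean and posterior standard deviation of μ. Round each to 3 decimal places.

Posterior mean ≈ 2.968; posterior SD ≈ 0.218

With known σ, the Normal prior is conjugate. Weight on the data is w = (n/σ²)/(n/σ² + 1/τ₀²) = 20.7756/(20.7756+0.292184) = 0.98613.
Posterior mean = w·x̄ + (1−w)·μ₀ = 0.98613·3 + 0.013869·0.68 = 2.968. Posterior variance = 1/(20.7756+0.292184) = 0.0474658, so SD = 0.218.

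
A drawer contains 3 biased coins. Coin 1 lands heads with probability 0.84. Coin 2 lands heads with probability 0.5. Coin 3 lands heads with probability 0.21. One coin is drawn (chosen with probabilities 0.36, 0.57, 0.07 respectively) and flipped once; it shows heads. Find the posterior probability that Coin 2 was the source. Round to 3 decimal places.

Posterior probability ≈ 0.473

P(heads|C1) = 0.84; P(heads|C2) = 0.5; P(heads|C3) = 0.21.
Prior × likelihood for each source: 0.36·0.84=0.3024, 0.57·0.5=0.2850, 0.07·0.21=0.01470. Summing gives P(heads) = 0.60210.
P(Coin 2 | heads) = 0.2850 / 0.60210 = 0.473.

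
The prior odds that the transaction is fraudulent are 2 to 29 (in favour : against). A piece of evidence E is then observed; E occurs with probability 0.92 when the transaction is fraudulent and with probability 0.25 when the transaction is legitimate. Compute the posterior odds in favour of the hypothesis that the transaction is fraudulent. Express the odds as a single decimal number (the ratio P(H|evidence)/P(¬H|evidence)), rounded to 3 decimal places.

Posterior odds ≈ 0.254

Prior odds = 2/29 = 0.068966.
Likelihood ratio for E = 0.92/0.25 = 3.6800.
Posterior odds = prior odds × LR = 0.25379.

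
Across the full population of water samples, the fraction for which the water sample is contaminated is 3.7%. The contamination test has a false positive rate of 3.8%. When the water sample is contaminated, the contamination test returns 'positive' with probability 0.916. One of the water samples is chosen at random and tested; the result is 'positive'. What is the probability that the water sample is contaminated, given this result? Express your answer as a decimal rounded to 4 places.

P(H | E) ≈ 0.4808

Let H be the event that the water sample is contaminated. P(H) = 0.037, so P(¬H) = 0.963. With E the 'positive' result, P(E|H) = 0.916 and P(E|¬H) = 0.038.
P(E) = 0.916·0.037 + 0.038·0.963 = 0.033892 + 0.036594 = 0.070486.
By Bayes' theorem, P(H|E) = 0.033892 / 0.070486 = 0.4808.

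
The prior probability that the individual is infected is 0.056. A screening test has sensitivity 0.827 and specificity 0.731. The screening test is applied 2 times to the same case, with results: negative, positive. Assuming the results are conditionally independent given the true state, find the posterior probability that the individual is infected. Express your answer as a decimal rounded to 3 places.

Posterior P(H) ≈ 0.041

With H the event that the individual is infected, the joint likelihood of the observed sequence is P(data|H) = 0.173·0.827 = 0.14307 and P(data|¬H) = 0.731·0.269 = 0.19664.
Bayes: P(H|data) = 0.056·0.14307 / (0.056·0.14307 + 0.944·0.19664) = 0.0080120/0.19364 = 0.0414.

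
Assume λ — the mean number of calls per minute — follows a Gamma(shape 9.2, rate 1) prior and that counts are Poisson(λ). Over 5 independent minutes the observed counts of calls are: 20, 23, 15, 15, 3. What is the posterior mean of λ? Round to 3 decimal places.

The Poisson likelihood adds the total count to the shape and the number of exposure periods to the rate. Here ∑xᵢ = 76 and n = 5, so shape 9.2→85.2 and rate 1→6.
E[λ | data] = 85.2/6 = 14.200.

Posterior mean ≈ 14.200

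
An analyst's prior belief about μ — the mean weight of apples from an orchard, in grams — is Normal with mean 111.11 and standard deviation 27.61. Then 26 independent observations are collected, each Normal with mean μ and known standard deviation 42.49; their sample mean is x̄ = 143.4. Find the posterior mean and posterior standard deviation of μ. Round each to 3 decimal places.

With known σ, the Normal prior is conjugate. Weight on the data is w = (n/σ²)/(n/σ² + 1/τ₀²) = 0.0144012/(0.0144012+0.00131180) = 0.91652.
Posterior mean = w·x̄ + (1−w)·μ₀ = 0.91652·143.4 + 0.083485·111.11 = 140.704. Posterior variance = 1/(0.0144012+0.00131180) = 63.6414, so SD = 7.978.

Posterior mean ≈ 140.704; posterior SD ≈ 7.978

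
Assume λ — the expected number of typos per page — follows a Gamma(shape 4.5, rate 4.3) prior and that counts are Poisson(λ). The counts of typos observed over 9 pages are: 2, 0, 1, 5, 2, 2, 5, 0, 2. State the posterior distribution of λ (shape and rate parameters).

Posterior: Gamma(shape=23.5, rate=13.3)

Total count ∑xᵢ = 19 over n = 9 pages.
Gamma is conjugate to the Poisson likelihood: posterior is Gamma(shape = 4.5+19 = 23.5, rate = 4.3+9 = 13.3).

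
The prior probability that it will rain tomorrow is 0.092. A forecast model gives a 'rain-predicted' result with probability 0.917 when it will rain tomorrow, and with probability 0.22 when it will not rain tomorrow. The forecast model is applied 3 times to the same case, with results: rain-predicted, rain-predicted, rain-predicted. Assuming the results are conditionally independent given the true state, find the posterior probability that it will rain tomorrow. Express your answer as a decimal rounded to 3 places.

Let H be the event that it will rain tomorrow; start with P(H) = 0.092. P('rain-predicted'|H) = 0.917, P('rain-predicted'|¬H) = 0.22.
Update on result 1 ('rain-predicted'): P(H) ← 0.917·0.0920 / (0.917·0.0920 + 0.22·0.9080) = 0.084364/0.28412 = 0.2969.
Update on result 2 ('rain-predicted'): P(H) ← 0.917·0.2969 / (0.917·0.2969 + 0.22·0.7031) = 0.27228/0.42696 = 0.6377.
Update on result 3 ('rain-predicted'): P(H) ← 0.917·0.6377 / (0.917·0.6377 + 0.22·0.3623) = 0.58479/0.66449 = 0.8801.

Posterior P(H) ≈ 0.880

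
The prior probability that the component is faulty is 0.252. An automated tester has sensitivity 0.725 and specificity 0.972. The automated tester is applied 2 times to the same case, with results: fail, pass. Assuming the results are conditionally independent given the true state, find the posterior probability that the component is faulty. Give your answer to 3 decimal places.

With H the event that the component is faulty, the joint likelihood of the observed sequence is P(data|H) = 0.725·0.275 = 0.19937 and P(data|¬H) = 0.028·0.972 = 0.027216.
Bayes: P(H|data) = 0.252·0.19937 / (0.252·0.19937 + 0.748·0.027216) = 0.050243/0.070600 = 0.7116.

Posterior P(H) ≈ 0.712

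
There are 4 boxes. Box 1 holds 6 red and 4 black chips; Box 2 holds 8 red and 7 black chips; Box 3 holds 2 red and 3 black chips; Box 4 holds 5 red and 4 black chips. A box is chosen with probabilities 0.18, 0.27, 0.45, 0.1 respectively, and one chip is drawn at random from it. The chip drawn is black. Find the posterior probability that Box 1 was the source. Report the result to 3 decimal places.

Posterior probability ≈ 0.141

Tabulate prior·likelihood by source: [1] prior 0.18, lik 0.4, product 0.07200; [2] prior 0.27, lik 0.4667, product 0.1260; [3] prior 0.45, lik 0.6, product 0.2700; [4] prior 0.1, lik 0.4444, product 0.04444.
Normalizing constant = 0.51244; the posterior for Box 1 is its product over the sum, 0.07200/0.51244 = 0.141.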